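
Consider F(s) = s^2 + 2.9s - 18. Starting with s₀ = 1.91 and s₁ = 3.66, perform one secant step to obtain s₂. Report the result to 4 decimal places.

F(1.91) = -8.812900, F(3.66) = 6.009600
s₂ = 3.660000 − 6.009600·(3.660000 − 1.910000) / (6.009600 − (-8.812900)) = 3.660000 − (10.516800)/(14.822500) = 2.950484

2.9505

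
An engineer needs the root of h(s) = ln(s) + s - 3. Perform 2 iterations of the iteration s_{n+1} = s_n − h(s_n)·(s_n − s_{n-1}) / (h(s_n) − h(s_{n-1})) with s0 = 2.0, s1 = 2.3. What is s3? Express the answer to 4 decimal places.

h(2.0) = -0.306853, h(2.3) = 0.132909
s2 = 2.300000 − 0.132909·(2.300000 − 2.000000) / (0.132909 − (-0.306853)) = 2.300000 − (0.039873)/(0.439762) = 2.209331
h(2.209331) = 0.002021
s3 = 2.209331 − 0.002021·(2.209331 − 2.300000) / (0.002021 − 0.132909) = 2.209331 − (-0.000183)/(-0.130888) = 2.207931

2.2079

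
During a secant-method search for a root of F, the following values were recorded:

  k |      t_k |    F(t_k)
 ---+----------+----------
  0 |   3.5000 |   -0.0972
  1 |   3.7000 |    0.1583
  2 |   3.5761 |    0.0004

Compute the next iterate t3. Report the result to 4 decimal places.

3.5758

t3 = 3.5761 − 0.0004·(3.5761 − 3.7000) / (0.0004 − 0.1583)
   = 3.5761 − (-0.000050)/(-0.157900) = 3.575786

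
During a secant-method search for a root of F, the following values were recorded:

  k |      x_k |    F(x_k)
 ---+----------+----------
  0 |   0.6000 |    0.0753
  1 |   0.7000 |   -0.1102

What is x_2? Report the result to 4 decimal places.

x_2 = 0.7000 − (-0.1102)·(0.7000 − 0.6000) / (-0.1102 − 0.0753)
   = 0.7000 − (-0.011020)/(-0.185500) = 0.640593

0.6406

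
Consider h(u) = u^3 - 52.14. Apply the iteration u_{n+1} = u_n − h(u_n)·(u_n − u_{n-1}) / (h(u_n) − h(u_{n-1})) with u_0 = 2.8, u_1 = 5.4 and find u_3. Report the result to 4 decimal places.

3.6096

h(2.8) = -30.188000, h(5.4) = 105.324000
u_2 = 5.400000 − 105.324000·(5.400000 − 2.800000) / (105.324000 − (-30.188000)) = 5.400000 − (273.842400)/(135.512000) = 3.379202
h(3.379202) = -13.552877
u_3 = 3.379202 − (-13.552877)·(3.379202 − 5.400000) / (-13.552877 − 105.324000) = 3.379202 − (27.387629)/(-118.876877) = 3.609588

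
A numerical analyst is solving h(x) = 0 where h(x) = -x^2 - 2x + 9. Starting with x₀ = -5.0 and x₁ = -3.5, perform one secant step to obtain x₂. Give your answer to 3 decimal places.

h(-5.0) = -6.00000, h(-3.5) = 3.75000
x₂ = -3.50000 − 3.75000·(-3.50000 − (-5.00000)) / (3.75000 − (-6.00000)) = -3.50000 − (5.62500)/(9.75000) = -4.07692

-4.077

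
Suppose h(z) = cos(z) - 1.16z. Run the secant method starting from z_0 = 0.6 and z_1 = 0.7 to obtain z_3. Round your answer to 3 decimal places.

0.674

h(0.6) = 0.12934, h(0.7) = -0.04716
z_2 = 0.70000 − (-0.04716)·(0.70000 − 0.60000) / (-0.04716 − 0.12934) = 0.70000 − (-0.00472)/(-0.17649) = 0.67328
h(0.67328) = 0.00077
z_3 = 0.67328 − 0.00077·(0.67328 − 0.70000) / (0.00077 − (-0.04716)) = 0.67328 − (-0.00002)/(0.04793) = 0.67371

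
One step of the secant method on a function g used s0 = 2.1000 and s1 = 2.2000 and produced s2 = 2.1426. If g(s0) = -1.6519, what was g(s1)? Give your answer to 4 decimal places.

2.2258

The secant line through (2.1000, -1.6519) and (2.2000, g(s1)) crosses zero at s2 = 2.1426.
So (2.1000, -1.6519), (2.2000, g(s1)), (2.1426, 0) are collinear:
g(s1) = -1.6519 · (2.2000 − 2.1426) / (2.1000 − 2.1426) = -1.6519 · (0.057400)/(-0.042600) = 2.225800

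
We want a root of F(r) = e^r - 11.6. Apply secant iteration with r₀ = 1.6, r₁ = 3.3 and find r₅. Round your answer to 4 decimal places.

F(1.6) = -6.646968, F(3.3) = 15.512639
r₂ = 3.300000 − 15.512639·(3.300000 − 1.600000) / (15.512639 − (-6.646968)) = 3.300000 − (26.371486)/(22.159606) = 2.109930
F(2.109930) = -3.352337
r₃ = 2.109930 − (-3.352337)·(2.109930 − 3.300000) / (-3.352337 − 15.512639) = 2.109930 − (3.989517)/(-18.864976) = 2.321407
F(2.321407) = -1.409996
r₄ = 2.321407 − (-1.409996)·(2.321407 − 2.109930) / (-1.409996 − (-3.352337)) = 2.321407 − (-0.298182)/(1.942342) = 2.474924
F(2.474924) = 0.280806
r₅ = 2.474924 − 0.280806·(2.474924 − 2.321407) / (0.280806 − (-1.409996)) = 2.474924 − (0.043108)/(1.690802) = 2.449428

2.4494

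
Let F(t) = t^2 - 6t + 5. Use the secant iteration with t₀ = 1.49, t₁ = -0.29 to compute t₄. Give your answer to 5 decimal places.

0.99887

F(1.49) = -1.7199000, F(-0.29) = 6.8241000
t₂ = -0.2900000 − 6.8241000·(-0.2900000 − 1.4900000) / (6.8241000 − (-1.7199000)) = -0.2900000 − (-12.1468980)/(8.5440000) = 1.1316875
F(1.1316875) = -0.5094084
t₃ = 1.1316875 − (-0.5094084)·(1.1316875 − (-0.2900000)) / (-0.5094084 − 6.8241000) = 1.1316875 − (-0.7242196)/(-7.3335084) = 1.0329326
F(1.0329326) = -0.1306460
t₄ = 1.0329326 − (-0.1306460)·(1.0329326 − 1.1316875) / (-0.1306460 − (-0.5094084)) = 1.0329326 − (0.0129019)/(0.3787624) = 0.9988693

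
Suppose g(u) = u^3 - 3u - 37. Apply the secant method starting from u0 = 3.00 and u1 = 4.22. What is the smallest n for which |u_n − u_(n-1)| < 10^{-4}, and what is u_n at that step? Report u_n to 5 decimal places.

g(3.00) = -19.0000000, g(4.22) = 25.4914480
u2 = 4.2200000 − 25.4914480·(1.2200000)/(44.4914480) = 3.5209990;  |Δ| = 0.6990010
g(3.5209990) = -3.9116444
u3 = 3.5209990 − (-3.9116444)·(-0.6990010)/(-29.4030924) = 3.6139907;  |Δ| = 0.0929917
g(3.6139907) = -0.6398972
u4 = 3.6139907 − (-0.6398972)·(0.0929917)/(3.2717472) = 3.6321783;  |Δ| = 0.0181876
g(3.6321783) = 0.0217721
u5 = 3.6321783 − 0.0217721·(0.0181876)/(0.6616692) = 3.6315798;  |Δ| = 0.0005985
g(3.6315798) = -0.0001145
u6 = 3.6315798 − (-0.0001145)·(-0.0005985)/(-0.0218866) = 3.6315829;  |Δ| = 0.0000031
|u6 − u5| = 0.0000031 < 10^{-4}

n = 6, u_n = 3.63158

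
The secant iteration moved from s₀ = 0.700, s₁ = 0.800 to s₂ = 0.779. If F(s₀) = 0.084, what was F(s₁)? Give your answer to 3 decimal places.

-0.022

The secant line through (0.700, 0.084) and (0.800, F(s₁)) crosses zero at s₂ = 0.779.
So (0.700, 0.084), (0.800, F(s₁)), (0.779, 0) are collinear:
F(s₁) = 0.084 · (0.800 − 0.779) / (0.700 − 0.779) = 0.084 · (0.02100)/(-0.07900) = -0.02233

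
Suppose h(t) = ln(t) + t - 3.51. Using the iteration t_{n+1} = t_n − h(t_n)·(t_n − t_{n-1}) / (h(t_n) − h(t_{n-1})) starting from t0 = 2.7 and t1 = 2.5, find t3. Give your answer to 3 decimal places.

2.567

h(2.7) = 0.18325, h(2.5) = -0.09371
t2 = 2.50000 − (-0.09371)·(2.50000 − 2.70000) / (-0.09371 − 0.18325) = 2.50000 − (0.01874)/(-0.27696) = 2.56767
h(2.56767) = 0.00067
t3 = 2.56767 − 0.00067·(2.56767 − 2.50000) / (0.00067 − (-0.09371)) = 2.56767 − (0.00005)/(0.09438) = 2.56719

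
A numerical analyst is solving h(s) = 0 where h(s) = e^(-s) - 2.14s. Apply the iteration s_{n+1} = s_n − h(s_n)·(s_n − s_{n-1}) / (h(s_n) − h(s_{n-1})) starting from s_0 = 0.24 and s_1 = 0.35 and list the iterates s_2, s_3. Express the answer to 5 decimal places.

0.33464, 0.33445

h(0.24) = 0.2730279, h(0.35) = -0.0443119
s_2 = 0.3500000 − (-0.0443119)·(0.3500000 − 0.2400000) / (-0.0443119 − 0.2730279) = 0.3500000 − (-0.0048743)/(-0.3173398) = 0.3346401
h(0.3346401) = -0.0005342
s_3 = 0.3346401 − (-0.0005342)·(0.3346401 − 0.3500000) / (-0.0005342 − (-0.0443119)) = 0.3346401 − (0.0000082)/(0.0437777) = 0.3344527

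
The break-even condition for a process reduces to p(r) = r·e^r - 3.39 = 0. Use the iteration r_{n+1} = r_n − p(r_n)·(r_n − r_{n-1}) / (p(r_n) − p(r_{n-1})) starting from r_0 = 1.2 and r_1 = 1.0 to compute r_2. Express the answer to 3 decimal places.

p(1.2) = 0.59414, p(1.0) = -0.67172
r_2 = 1.00000 − (-0.67172)·(1.00000 − 1.20000) / (-0.67172 − 0.59414) = 1.00000 − (0.13434)/(-1.26586) = 1.10613

1.106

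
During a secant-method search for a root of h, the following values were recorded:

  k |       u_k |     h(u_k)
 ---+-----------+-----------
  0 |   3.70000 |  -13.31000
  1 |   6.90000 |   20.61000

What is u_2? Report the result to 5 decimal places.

u_2 = 6.90000 − 20.61000·(6.90000 − 3.70000) / (20.61000 − (-13.31000))
   = 6.90000 − (65.9520000)/(33.9200000) = 4.9556604

4.95566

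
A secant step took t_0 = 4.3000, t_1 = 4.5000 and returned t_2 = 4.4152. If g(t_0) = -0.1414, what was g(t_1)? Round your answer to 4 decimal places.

0.1041

The secant line through (4.3000, -0.1414) and (4.5000, g(t_1)) crosses zero at t_2 = 4.4152.
So (4.3000, -0.1414), (4.5000, g(t_1)), (4.4152, 0) are collinear:
g(t_1) = -0.1414 · (4.5000 − 4.4152) / (4.3000 − 4.4152) = -0.1414 · (0.084800)/(-0.115200) = 0.104086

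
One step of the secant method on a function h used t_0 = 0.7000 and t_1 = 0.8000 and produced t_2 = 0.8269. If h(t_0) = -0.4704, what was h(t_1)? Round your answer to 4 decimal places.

-0.0997

The secant line through (0.7000, -0.4704) and (0.8000, h(t_1)) crosses zero at t_2 = 0.8269.
So (0.7000, -0.4704), (0.8000, h(t_1)), (0.8269, 0) are collinear:
h(t_1) = -0.4704 · (0.8000 − 0.8269) / (0.7000 − 0.8269) = -0.4704 · (-0.026900)/(-0.126900) = -0.099714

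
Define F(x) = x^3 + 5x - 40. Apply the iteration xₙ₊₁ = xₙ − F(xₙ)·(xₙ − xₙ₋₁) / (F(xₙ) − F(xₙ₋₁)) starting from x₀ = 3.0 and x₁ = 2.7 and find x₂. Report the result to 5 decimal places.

F(3.0) = 2.0000000, F(2.7) = -6.8170000
x₂ = 2.7000000 − (-6.8170000)·(2.7000000 − 3.0000000) / (-6.8170000 − 2.0000000) = 2.7000000 − (2.0451000)/(-8.8170000) = 2.9319496

2.93195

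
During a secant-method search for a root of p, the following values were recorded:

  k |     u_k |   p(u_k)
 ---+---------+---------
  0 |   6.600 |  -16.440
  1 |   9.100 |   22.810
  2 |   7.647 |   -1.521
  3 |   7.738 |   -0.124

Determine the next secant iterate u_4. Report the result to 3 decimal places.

7.746

u_4 = 7.738 − (-0.124)·(7.738 − 7.647) / (-0.124 − (-1.521))
   = 7.738 − (-0.01128)/(1.39700) = 7.74608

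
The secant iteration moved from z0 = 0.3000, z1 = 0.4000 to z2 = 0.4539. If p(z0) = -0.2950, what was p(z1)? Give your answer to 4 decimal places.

The secant line through (0.3000, -0.2950) and (0.4000, p(z1)) crosses zero at z2 = 0.4539.
So (0.3000, -0.2950), (0.4000, p(z1)), (0.4539, 0) are collinear:
p(z1) = -0.2950 · (0.4000 − 0.4539) / (0.3000 − 0.4539) = -0.2950 · (-0.053900)/(-0.153900) = -0.103317

-0.1033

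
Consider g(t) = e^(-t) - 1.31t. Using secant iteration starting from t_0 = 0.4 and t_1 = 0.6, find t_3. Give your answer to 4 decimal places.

g(0.4) = 0.146320, g(0.6) = -0.237188
t_2 = 0.600000 − (-0.237188)·(0.600000 − 0.400000) / (-0.237188 − 0.146320) = 0.600000 − (-0.047438)/(-0.383508) = 0.476306
g(0.476306) = -0.002888
t_3 = 0.476306 − (-0.002888)·(0.476306 − 0.600000) / (-0.002888 − (-0.237188)) = 0.476306 − (0.000357)/(0.234301) = 0.474782

0.4748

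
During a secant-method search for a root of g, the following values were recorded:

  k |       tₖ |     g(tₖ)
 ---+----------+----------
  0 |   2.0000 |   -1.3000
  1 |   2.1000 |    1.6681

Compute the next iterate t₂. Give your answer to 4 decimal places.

2.0438

t₂ = 2.1000 − 1.6681·(2.1000 − 2.0000) / (1.6681 − (-1.3000))
   = 2.1000 − (0.166810)/(2.968100) = 2.043799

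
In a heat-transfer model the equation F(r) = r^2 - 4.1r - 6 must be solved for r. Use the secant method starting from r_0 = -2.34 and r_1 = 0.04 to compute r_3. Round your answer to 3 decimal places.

F(-2.34) = 9.06960, F(0.04) = -6.16240
r_2 = 0.04000 − (-6.16240)·(0.04000 − (-2.34000)) / (-6.16240 − 9.06960) = 0.04000 − (-14.66651)/(-15.23200) = -0.92288
F(-0.92288) = -1.36451
r_3 = -0.92288 − (-1.36451)·(-0.92288 − 0.04000) / (-1.36451 − (-6.16240)) = -0.92288 − (1.31386)/(4.79789) = -1.19672

-1.197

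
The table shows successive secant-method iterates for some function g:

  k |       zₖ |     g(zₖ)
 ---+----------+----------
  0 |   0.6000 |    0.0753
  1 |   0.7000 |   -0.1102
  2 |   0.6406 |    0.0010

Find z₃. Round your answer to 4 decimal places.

z₃ = 0.6406 − 0.0010·(0.6406 − 0.7000) / (0.0010 − (-0.1102))
   = 0.6406 − (-0.000059)/(0.111200) = 0.641134

0.6411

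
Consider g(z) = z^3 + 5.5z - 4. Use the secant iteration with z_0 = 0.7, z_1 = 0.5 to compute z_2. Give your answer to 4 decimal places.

g(0.7) = 0.193000, g(0.5) = -1.125000
z_2 = 0.500000 − (-1.125000)·(0.500000 − 0.700000) / (-1.125000 − 0.193000) = 0.500000 − (0.225000)/(-1.318000) = 0.670713

0.6707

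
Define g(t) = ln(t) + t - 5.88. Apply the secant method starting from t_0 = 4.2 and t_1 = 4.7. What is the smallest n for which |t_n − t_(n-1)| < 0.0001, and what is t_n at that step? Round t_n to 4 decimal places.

n = 4, t_n = 4.3987

g(4.2) = -0.244915, g(4.7) = 0.367563
t_2 = 4.700000 − 0.367563·(0.500000)/(0.612478) = 4.399938;  |Δ| = 0.300062
g(4.399938) = 0.001529
t_3 = 4.399938 − 0.001529·(-0.300062)/(-0.366034) = 4.398685;  |Δ| = 0.001253
g(4.398685) = -0.000009
t_4 = 4.398685 − (-0.000009)·(-0.001253)/(-0.001538) = 4.398693;  |Δ| = 0.000008
|t_4 − t_3| = 0.000008 < 0.0001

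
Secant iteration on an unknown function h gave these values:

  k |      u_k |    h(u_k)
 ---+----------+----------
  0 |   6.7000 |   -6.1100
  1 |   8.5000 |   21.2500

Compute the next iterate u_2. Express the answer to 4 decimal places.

7.1020

u_2 = 8.5000 − 21.2500·(8.5000 − 6.7000) / (21.2500 − (-6.1100))
   = 8.5000 − (38.250000)/(27.360000) = 7.101974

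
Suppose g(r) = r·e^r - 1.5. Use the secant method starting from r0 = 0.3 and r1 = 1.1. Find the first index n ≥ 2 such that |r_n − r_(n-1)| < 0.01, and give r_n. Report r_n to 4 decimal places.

n = 5, r_n = 0.7258

g(0.3) = -1.095042, g(1.1) = 1.804583
r2 = 1.100000 − 1.804583·(0.800000)/(2.899625) = 0.602120;  |Δ| = 0.497880
g(0.602120) = -0.400538
r3 = 0.602120 − (-0.400538)·(-0.497880)/(-2.205121) = 0.692555;  |Δ| = 0.090435
g(0.692555) = -0.115711
r4 = 0.692555 − (-0.115711)·(0.090435)/(0.284827) = 0.729294;  |Δ| = 0.036739
g(0.729294) = 0.012275
r5 = 0.729294 − 0.012275·(0.036739)/(0.127986) = 0.725770;  |Δ| = 0.003524
|r5 − r4| = 0.003524 < 0.01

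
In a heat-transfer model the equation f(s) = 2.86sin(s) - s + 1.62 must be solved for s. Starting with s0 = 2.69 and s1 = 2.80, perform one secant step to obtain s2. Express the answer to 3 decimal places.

2.739

f(2.69) = 0.17810, f(2.80) = -0.22193
s2 = 2.80000 − (-0.22193)·(2.80000 − 2.69000) / (-0.22193 − 0.17810) = 2.80000 − (-0.02441)/(-0.40004) = 2.73897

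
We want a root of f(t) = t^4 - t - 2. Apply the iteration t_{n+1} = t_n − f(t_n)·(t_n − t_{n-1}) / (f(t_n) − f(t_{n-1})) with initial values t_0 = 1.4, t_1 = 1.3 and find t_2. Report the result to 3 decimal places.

f(1.4) = 0.44160, f(1.3) = -0.44390
t_2 = 1.30000 − (-0.44390)·(1.30000 − 1.40000) / (-0.44390 − 0.44160) = 1.30000 − (0.04439)/(-0.88550) = 1.35013

1.350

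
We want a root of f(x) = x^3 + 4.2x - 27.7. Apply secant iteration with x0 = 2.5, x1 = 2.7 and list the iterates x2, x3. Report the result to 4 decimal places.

f(2.5) = -1.575000, f(2.7) = 3.323000
x2 = 2.700000 − 3.323000·(2.700000 − 2.500000) / (3.323000 − (-1.575000)) = 2.700000 − (0.664600)/(4.898000) = 2.564312
f(2.564312) = -0.067754
x3 = 2.564312 − (-0.067754)·(2.564312 − 2.700000) / (-0.067754 − 3.323000) = 2.564312 − (0.009193)/(-3.390754) = 2.567023

2.5643, 2.5670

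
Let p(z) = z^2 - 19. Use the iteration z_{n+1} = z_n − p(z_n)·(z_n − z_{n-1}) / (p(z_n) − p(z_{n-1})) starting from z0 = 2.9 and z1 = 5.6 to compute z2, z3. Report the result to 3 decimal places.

4.146, 4.332

p(2.9) = -10.59000, p(5.6) = 12.36000
z2 = 5.60000 − 12.36000·(5.60000 − 2.90000) / (12.36000 − (-10.59000)) = 5.60000 − (33.37200)/(22.95000) = 4.14588
p(4.14588) = -1.81166
z3 = 4.14588 − (-1.81166)·(4.14588 − 5.60000) / (-1.81166 − 12.36000) = 4.14588 − (2.63437)/(-14.17166) = 4.33177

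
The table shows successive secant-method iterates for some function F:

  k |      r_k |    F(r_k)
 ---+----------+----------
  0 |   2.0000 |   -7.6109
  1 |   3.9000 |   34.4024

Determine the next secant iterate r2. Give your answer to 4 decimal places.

2.3442

r2 = 3.9000 − 34.4024·(3.9000 − 2.0000) / (34.4024 − (-7.6109))
   = 3.9000 − (65.364560)/(42.013300) = 2.344194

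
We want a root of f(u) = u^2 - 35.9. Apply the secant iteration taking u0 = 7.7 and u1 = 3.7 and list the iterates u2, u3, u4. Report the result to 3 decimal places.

f(7.7) = 23.39000, f(3.7) = -22.21000
u2 = 3.70000 − (-22.21000)·(3.70000 − 7.70000) / (-22.21000 − 23.39000) = 3.70000 − (88.84000)/(-45.60000) = 5.64825
f(5.64825) = -3.99732
u3 = 5.64825 − (-3.99732)·(5.64825 − 3.70000) / (-3.99732 − (-22.21000)) = 5.64825 − (-7.78776)/(18.21268) = 6.07585
f(6.07585) = 1.01592
u4 = 6.07585 − 1.01592·(6.07585 − 5.64825) / (1.01592 − (-3.99732)) = 6.07585 − (0.43441)/(5.01324) = 5.98919

5.648, 6.076, 5.989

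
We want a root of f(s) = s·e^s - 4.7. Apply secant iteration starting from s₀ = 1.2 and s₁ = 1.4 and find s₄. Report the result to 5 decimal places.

f(1.2) = -0.7158597, f(1.4) = 0.9772800
s₂ = 1.4000000 − 0.9772800·(1.4000000 − 1.2000000) / (0.9772800 − (-0.7158597)) = 1.4000000 − (0.1954560)/(1.6931396) = 1.2845600
f(1.2845600) = -0.0587845
s₃ = 1.2845600 − (-0.0587845)·(1.2845600 − 1.4000000) / (-0.0587845 − 0.9772800) = 1.2845600 − (0.0067861)/(-1.0360644) = 1.2911099
f(1.2911099) = -0.0044647
s₄ = 1.2911099 − (-0.0044647)·(1.2911099 − 1.2845600) / (-0.0044647 − (-0.0587845)) = 1.2911099 − (-0.0000292)/(0.0543198) = 1.2916482

1.29165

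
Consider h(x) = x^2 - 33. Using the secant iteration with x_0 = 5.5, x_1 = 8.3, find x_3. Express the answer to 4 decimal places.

5.7363

h(5.5) = -2.750000, h(8.3) = 35.890000
x_2 = 8.300000 − 35.890000·(8.300000 − 5.500000) / (35.890000 − (-2.750000)) = 8.300000 − (100.492000)/(38.640000) = 5.699275
h(5.699275) = -0.518260
x_3 = 5.699275 − (-0.518260)·(5.699275 − 8.300000) / (-0.518260 − 35.890000) = 5.699275 − (1.347852)/(-36.408260) = 5.736296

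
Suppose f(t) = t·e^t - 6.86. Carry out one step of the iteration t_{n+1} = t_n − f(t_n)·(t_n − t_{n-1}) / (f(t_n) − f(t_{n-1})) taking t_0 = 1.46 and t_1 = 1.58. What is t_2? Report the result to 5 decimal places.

f(1.46) = -0.5732991, f(1.58) = 0.8108302
t_2 = 1.5800000 − 0.8108302·(1.5800000 − 1.4600000) / (0.8108302 − (-0.5732991)) = 1.5800000 − (0.0972996)/(1.3841293) = 1.5097034

1.50970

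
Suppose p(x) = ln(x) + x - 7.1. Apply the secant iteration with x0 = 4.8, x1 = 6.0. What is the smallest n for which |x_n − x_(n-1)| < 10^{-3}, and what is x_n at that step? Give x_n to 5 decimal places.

p(4.8) = -0.7313841, p(6.0) = 0.6917595
x2 = 6.0000000 − 0.6917595·(1.2000000)/(1.4231436) = 5.4167058;  |Δ| = 0.5832942
p(5.4167058) = 0.0061937
x3 = 5.4167058 − 0.0061937·(-0.5832942)/(-0.6855658) = 5.4114361;  |Δ| = 0.0052697
p(5.4114361) = -0.0000494
x4 = 5.4114361 − (-0.0000494)·(-0.0052697)/(-0.0062430) = 5.4114778;  |Δ| = 0.0000417
|x4 − x3| = 0.0000417 < 10^{-3}

n = 4, x_n = 5.41148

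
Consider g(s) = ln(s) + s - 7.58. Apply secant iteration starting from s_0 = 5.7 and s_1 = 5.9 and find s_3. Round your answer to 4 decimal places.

g(5.7) = -0.139534, g(5.9) = 0.094952
s_2 = 5.900000 − 0.094952·(5.900000 − 5.700000) / (0.094952 − (-0.139534)) = 5.900000 − (0.018990)/(0.234486) = 5.819012
g(5.819012) = 0.000143
s_3 = 5.819012 − 0.000143·(5.819012 − 5.900000) / (0.000143 − 0.094952) = 5.819012 − (-0.000012)/(-0.094809) = 5.818890

5.8189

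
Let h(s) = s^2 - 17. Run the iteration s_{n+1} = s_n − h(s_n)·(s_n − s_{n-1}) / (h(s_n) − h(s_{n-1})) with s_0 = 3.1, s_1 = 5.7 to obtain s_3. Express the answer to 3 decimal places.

4.093

h(3.1) = -7.39000, h(5.7) = 15.49000
s_2 = 5.70000 − 15.49000·(5.70000 − 3.10000) / (15.49000 − (-7.39000)) = 5.70000 − (40.27400)/(22.88000) = 3.93977
h(3.93977) = -1.47819
s_3 = 3.93977 − (-1.47819)·(3.93977 − 5.70000) / (-1.47819 − 15.49000) = 3.93977 − (2.60195)/(-16.96819) = 4.09312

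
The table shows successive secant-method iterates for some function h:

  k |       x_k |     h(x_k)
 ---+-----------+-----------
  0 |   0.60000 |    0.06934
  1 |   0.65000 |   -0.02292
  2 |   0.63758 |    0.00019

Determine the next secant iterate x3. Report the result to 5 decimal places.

x3 = 0.63758 − 0.00019·(0.63758 − 0.65000) / (0.00019 − (-0.02292))
   = 0.63758 − (-0.0000024)/(0.0231100) = 0.6376821

0.63768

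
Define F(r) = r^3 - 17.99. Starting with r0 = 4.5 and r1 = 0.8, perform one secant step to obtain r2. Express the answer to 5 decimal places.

F(4.5) = 73.1350000, F(0.8) = -17.4780000
r2 = 0.8000000 − (-17.4780000)·(0.8000000 − 4.5000000) / (-17.4780000 − 73.1350000) = 0.8000000 − (64.6686000)/(-90.6130000) = 1.5136791

1.51368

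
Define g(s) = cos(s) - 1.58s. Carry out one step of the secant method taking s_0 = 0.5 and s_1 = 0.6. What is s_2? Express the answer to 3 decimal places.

g(0.5) = 0.08758, g(0.6) = -0.12266
s_2 = 0.60000 − (-0.12266)·(0.60000 − 0.50000) / (-0.12266 − 0.08758) = 0.60000 − (-0.01227)/(-0.21025) = 0.54166

0.542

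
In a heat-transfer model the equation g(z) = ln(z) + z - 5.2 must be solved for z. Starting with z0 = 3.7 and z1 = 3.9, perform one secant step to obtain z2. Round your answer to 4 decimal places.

3.8517

g(3.7) = -0.191667, g(3.9) = 0.060977
z2 = 3.900000 − 0.060977·(3.900000 − 3.700000) / (0.060977 − (-0.191667)) = 3.900000 − (0.012195)/(0.252644) = 3.851729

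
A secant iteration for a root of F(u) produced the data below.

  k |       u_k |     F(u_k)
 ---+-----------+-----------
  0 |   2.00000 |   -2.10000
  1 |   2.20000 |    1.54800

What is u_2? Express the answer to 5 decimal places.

u_2 = 2.20000 − 1.54800·(2.20000 − 2.00000) / (1.54800 − (-2.10000))
   = 2.20000 − (0.3096000)/(3.6480000) = 2.1151316

2.11513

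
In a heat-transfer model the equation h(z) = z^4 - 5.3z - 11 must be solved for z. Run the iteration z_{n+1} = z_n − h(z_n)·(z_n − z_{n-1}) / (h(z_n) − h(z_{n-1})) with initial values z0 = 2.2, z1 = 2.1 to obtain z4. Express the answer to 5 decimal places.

h(2.2) = 0.7656000, h(2.1) = -2.6819000
z2 = 2.1000000 − (-2.6819000)·(2.1000000 − 2.2000000) / (-2.6819000 − 0.7656000) = 2.1000000 − (0.2681900)/(-3.4475000) = 2.1777926
h(2.1777926) = -0.0483328
z3 = 2.1777926 − (-0.0483328)·(2.1777926 − 2.1000000) / (-0.0483328 − (-2.6819000)) = 2.1777926 − (-0.0037599)/(2.6335672) = 2.1792203
h(2.1792203) = 0.0031440
z4 = 2.1792203 − 0.0031440·(2.1792203 − 2.1777926) / (0.0031440 − (-0.0483328)) = 2.1792203 − (0.0000045)/(0.0514767) = 2.1791331

2.17913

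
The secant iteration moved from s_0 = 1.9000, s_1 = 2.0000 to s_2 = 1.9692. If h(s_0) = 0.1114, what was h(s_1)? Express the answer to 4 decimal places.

The secant line through (1.9000, 0.1114) and (2.0000, h(s_1)) crosses zero at s_2 = 1.9692.
So (1.9000, 0.1114), (2.0000, h(s_1)), (1.9692, 0) are collinear:
h(s_1) = 0.1114 · (2.0000 − 1.9692) / (1.9000 − 1.9692) = 0.1114 · (0.030800)/(-0.069200) = -0.049583

-0.0496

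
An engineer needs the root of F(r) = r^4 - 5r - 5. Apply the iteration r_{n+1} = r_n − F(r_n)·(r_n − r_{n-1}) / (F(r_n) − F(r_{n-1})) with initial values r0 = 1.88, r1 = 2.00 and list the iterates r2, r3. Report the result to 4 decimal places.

F(1.88) = -1.908017, F(2.00) = 1.000000
r2 = 2.000000 − 1.000000·(2.000000 − 1.880000) / (1.000000 − (-1.908017)) = 2.000000 − (0.120000)/(2.908017) = 1.958735
F(1.958735) = -0.073853
r3 = 1.958735 − (-0.073853)·(1.958735 − 2.000000) / (-0.073853 − 1.000000) = 1.958735 − (0.003048)/(-1.073853) = 1.961573

1.9587, 1.9616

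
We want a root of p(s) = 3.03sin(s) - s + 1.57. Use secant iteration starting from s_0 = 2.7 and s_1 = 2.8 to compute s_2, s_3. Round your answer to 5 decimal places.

p(2.7) = 0.1649610, p(2.8) = -0.2149859
s_2 = 2.8000000 − (-0.2149859)·(2.8000000 − 2.7000000) / (-0.2149859 − 0.1649610) = 2.8000000 − (-0.0214986)/(-0.3799469) = 2.7434169
p(2.7434169) = 0.0014277
s_3 = 2.7434169 − 0.0014277·(2.7434169 − 2.8000000) / (0.0014277 − (-0.2149859)) = 2.7434169 − (-0.0000808)/(0.2164136) = 2.7437902

2.74342, 2.74379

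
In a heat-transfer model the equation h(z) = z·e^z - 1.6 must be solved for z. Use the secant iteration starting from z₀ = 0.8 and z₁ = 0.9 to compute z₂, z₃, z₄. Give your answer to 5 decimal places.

0.75835, 0.75385, 0.75330

h(0.8) = 0.1804327, h(0.9) = 0.6136428
z₂ = 0.9000000 − 0.6136428·(0.9000000 − 0.8000000) / (0.6136428 − 0.1804327) = 0.9000000 − (0.0613643)/(0.4332101) = 0.7583498
h(0.7583498) = 0.0188877
z₃ = 0.7583498 − 0.0188877·(0.7583498 − 0.9000000) / (0.0188877 − 0.6136428) = 0.7583498 − (-0.0026755)/(-0.5947551) = 0.7538514
h(0.7538514) = 0.0020618
z₄ = 0.7538514 − 0.0020618·(0.7538514 − 0.7583498) / (0.0020618 − 0.0188877) = 0.7538514 − (-0.0000093)/(-0.0168260) = 0.7533002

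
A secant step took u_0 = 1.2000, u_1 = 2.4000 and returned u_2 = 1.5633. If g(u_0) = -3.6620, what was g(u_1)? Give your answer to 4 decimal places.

The secant line through (1.2000, -3.6620) and (2.4000, g(u_1)) crosses zero at u_2 = 1.5633.
So (1.2000, -3.6620), (2.4000, g(u_1)), (1.5633, 0) are collinear:
g(u_1) = -3.6620 · (2.4000 − 1.5633) / (1.2000 − 1.5633) = -3.6620 · (0.836700)/(-0.363300) = 8.433789

8.4338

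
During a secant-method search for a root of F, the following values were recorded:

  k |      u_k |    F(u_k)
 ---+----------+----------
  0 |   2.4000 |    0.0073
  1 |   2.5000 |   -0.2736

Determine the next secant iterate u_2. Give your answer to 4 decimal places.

u_2 = 2.5000 − (-0.2736)·(2.5000 − 2.4000) / (-0.2736 − 0.0073)
   = 2.5000 − (-0.027360)/(-0.280900) = 2.402599

2.4026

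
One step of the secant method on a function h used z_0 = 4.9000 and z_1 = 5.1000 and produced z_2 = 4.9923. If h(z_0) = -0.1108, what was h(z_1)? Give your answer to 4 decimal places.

The secant line through (4.9000, -0.1108) and (5.1000, h(z_1)) crosses zero at z_2 = 4.9923.
So (4.9000, -0.1108), (5.1000, h(z_1)), (4.9923, 0) are collinear:
h(z_1) = -0.1108 · (5.1000 − 4.9923) / (4.9000 − 4.9923) = -0.1108 · (0.107700)/(-0.092300) = 0.129287

0.1293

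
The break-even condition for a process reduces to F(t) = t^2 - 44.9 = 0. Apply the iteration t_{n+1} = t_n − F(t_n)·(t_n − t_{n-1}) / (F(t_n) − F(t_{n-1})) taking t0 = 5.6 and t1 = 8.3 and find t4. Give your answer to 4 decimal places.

6.7009

F(5.6) = -13.540000, F(8.3) = 23.990000
t2 = 8.300000 − 23.990000·(8.300000 − 5.600000) / (23.990000 − (-13.540000)) = 8.300000 − (64.773000)/(37.530000) = 6.574101
F(6.574101) = -1.681200
t3 = 6.574101 − (-1.681200)·(6.574101 − 8.300000) / (-1.681200 − 23.990000) = 6.574101 − (2.901581)/(-25.671200) = 6.687129
F(6.687129) = -0.182301
t4 = 6.687129 − (-0.182301)·(6.687129 − 6.574101) / (-0.182301 − (-1.681200)) = 6.687129 − (-0.020605)/(1.498899) = 6.700876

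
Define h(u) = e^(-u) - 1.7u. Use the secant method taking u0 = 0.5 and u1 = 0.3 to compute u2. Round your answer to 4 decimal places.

h(0.5) = -0.243469, h(0.3) = 0.230818
u2 = 0.300000 − 0.230818·(0.300000 − 0.500000) / (0.230818 − (-0.243469)) = 0.300000 − (-0.046164)/(0.474288) = 0.397333

0.3973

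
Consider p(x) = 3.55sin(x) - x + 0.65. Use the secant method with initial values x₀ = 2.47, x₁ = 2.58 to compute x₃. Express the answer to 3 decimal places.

2.570

p(2.47) = 0.38893, p(2.58) = -0.03950
x₂ = 2.58000 − (-0.03950)·(2.58000 − 2.47000) / (-0.03950 − 0.38893) = 2.58000 − (-0.00435)/(-0.42843) = 2.56986
p(2.56986) = 0.00102
x₃ = 2.56986 − 0.00102·(2.56986 − 2.58000) / (0.00102 − (-0.03950)) = 2.56986 − (-0.00001)/(0.04052) = 2.57011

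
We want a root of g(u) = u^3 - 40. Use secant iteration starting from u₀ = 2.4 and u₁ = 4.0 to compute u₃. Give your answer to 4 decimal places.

3.3909

g(2.4) = -26.176000, g(4.0) = 24.000000
u₂ = 4.000000 − 24.000000·(4.000000 − 2.400000) / (24.000000 − (-26.176000)) = 4.000000 − (38.400000)/(50.176000) = 3.234694
g(3.234694) = -6.154607
u₃ = 3.234694 − (-6.154607)·(3.234694 − 4.000000) / (-6.154607 − 24.000000) = 3.234694 − (4.710159)/(-30.154607) = 3.390894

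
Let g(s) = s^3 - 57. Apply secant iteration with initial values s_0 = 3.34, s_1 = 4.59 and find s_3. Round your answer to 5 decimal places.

g(3.34) = -19.7402960, g(4.59) = 39.7025790
s_2 = 4.5900000 − 39.7025790·(4.5900000 − 3.3400000) / (39.7025790 − (-19.7402960)) = 4.5900000 − (49.6282237)/(59.4428750) = 3.7551106
g(3.7551106) = -4.0497258
s_3 = 3.7551106 − (-4.0497258)·(3.7551106 − 4.5900000) / (-4.0497258 − 39.7025790) = 3.7551106 − (3.3810730)/(-43.7523048) = 3.8323882

3.83239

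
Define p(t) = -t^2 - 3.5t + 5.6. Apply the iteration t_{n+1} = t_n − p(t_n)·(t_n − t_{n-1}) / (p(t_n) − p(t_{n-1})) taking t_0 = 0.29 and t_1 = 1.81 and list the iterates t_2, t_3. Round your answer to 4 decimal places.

p(0.29) = 4.500900, p(1.81) = -4.011100
t_2 = 1.810000 − (-4.011100)·(1.810000 − 0.290000) / (-4.011100 − 4.500900) = 1.810000 − (-6.096872)/(-8.512000) = 1.093732
p(1.093732) = 0.575687
t_3 = 1.093732 − 0.575687·(1.093732 − 1.810000) / (0.575687 − (-4.011100)) = 1.093732 − (-0.412346)/(4.586787) = 1.183631

1.0937, 1.1836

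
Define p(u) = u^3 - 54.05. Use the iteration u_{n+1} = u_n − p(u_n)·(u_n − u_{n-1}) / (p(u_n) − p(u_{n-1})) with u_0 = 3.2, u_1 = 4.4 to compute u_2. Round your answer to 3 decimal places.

p(3.2) = -21.28200, p(4.4) = 31.13400
u_2 = 4.40000 − 31.13400·(4.40000 − 3.20000) / (31.13400 − (-21.28200)) = 4.40000 − (37.36080)/(52.41600) = 3.68723

3.687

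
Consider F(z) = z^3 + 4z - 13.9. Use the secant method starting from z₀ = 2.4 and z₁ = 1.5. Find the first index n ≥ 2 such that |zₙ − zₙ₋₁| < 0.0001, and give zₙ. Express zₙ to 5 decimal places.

F(2.4) = 9.5240000, F(1.5) = -4.5250000
z₂ = 1.5000000 − (-4.5250000)·(-0.9000000)/(-14.0490000) = 1.7898783;  |Δ| = 0.2898783
F(1.7898783) = -1.0063178
z₃ = 1.7898783 − (-1.0063178)·(0.2898783)/(3.5186822) = 1.8727814;  |Δ| = 0.0829031
F(1.8727814) = 0.1595506
z₄ = 1.8727814 − 0.1595506·(0.0829031)/(1.1658684) = 1.8614360;  |Δ| = 0.0113454
F(1.8614360) = -0.0044847
z₅ = 1.8614360 − (-0.0044847)·(-0.0113454)/(-0.1640354) = 1.8617462;  |Δ| = 0.0003102
F(1.8617462) = -0.0000192
z₆ = 1.8617462 − (-0.0000192)·(0.0003102)/(0.0044656) = 1.8617475;  |Δ| = 0.0000013
|z₆ − z₅| = 0.0000013 < 0.0001

n = 6, zₙ = 1.86175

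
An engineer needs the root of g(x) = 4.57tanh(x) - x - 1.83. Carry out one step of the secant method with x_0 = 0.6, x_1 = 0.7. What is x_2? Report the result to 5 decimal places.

g(0.6) = 0.0243165, g(0.7) = 0.2319607
x_2 = 0.7000000 − 0.2319607·(0.7000000 − 0.6000000) / (0.2319607 − 0.0243165) = 0.7000000 − (0.0231961)/(0.2076442) = 0.5882893

0.58829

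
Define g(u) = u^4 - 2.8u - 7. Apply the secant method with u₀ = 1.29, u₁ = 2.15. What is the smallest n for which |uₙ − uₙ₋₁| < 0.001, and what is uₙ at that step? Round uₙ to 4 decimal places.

g(1.29) = -7.842771, g(2.15) = 8.347506
u₂ = 2.150000 − 8.347506·(0.860000)/(16.190277) = 1.706595;  |Δ| = 0.443405
g(1.706595) = -3.296011
u₃ = 1.706595 − (-3.296011)·(-0.443405)/(-11.643517) = 1.832112;  |Δ| = 0.125518
g(1.832112) = -0.862909
u₄ = 1.832112 − (-0.862909)·(0.125518)/(2.433102) = 1.876628;  |Δ| = 0.044515
g(1.876628) = 0.148039
u₅ = 1.876628 − 0.148039·(0.044515)/(1.010948) = 1.870109;  |Δ| = 0.006519
g(1.870109) = -0.005139
u₆ = 1.870109 − (-0.005139)·(-0.006519)/(-0.153178) = 1.870328;  |Δ| = 0.000219
|u₆ − u₅| = 0.000219 < 0.001

n = 6, uₙ = 1.8703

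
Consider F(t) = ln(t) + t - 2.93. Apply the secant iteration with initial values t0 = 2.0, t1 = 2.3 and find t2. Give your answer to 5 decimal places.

F(2.0) = -0.2368528, F(2.3) = 0.2029091
t2 = 2.3000000 − 0.2029091·(2.3000000 − 2.0000000) / (0.2029091 − (-0.2368528)) = 2.3000000 − (0.0608727)/(0.4397619) = 2.1615780

2.16158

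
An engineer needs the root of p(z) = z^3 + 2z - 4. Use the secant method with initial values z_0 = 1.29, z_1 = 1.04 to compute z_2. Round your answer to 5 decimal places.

p(1.29) = 0.7266890, p(1.04) = -0.7951360
z_2 = 1.0400000 − (-0.7951360)·(1.0400000 − 1.2900000) / (-0.7951360 − 0.7266890) = 1.0400000 − (0.1987840)/(-1.5218250) = 1.1706221

1.17062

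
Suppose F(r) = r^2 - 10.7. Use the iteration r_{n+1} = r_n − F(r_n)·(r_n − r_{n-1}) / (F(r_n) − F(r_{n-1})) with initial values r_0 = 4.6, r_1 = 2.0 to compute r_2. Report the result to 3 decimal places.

F(4.6) = 10.46000, F(2.0) = -6.70000
r_2 = 2.00000 − (-6.70000)·(2.00000 − 4.60000) / (-6.70000 − 10.46000) = 2.00000 − (17.42000)/(-17.16000) = 3.01515

3.015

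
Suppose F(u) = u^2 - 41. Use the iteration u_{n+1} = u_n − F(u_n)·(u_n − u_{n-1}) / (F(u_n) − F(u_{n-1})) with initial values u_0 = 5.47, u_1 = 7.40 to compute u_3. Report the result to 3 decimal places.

F(5.47) = -11.07910, F(7.40) = 13.76000
u_2 = 7.40000 − 13.76000·(7.40000 − 5.47000) / (13.76000 − (-11.07910)) = 7.40000 − (26.55680)/(24.83910) = 6.33085
F(6.33085) = -0.92038
u_3 = 6.33085 − (-0.92038)·(6.33085 − 7.40000) / (-0.92038 − 13.76000) = 6.33085 − (0.98402)/(-14.68038) = 6.39788

6.398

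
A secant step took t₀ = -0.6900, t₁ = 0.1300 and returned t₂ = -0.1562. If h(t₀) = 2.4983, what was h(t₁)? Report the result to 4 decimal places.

-1.3395

The secant line through (-0.6900, 2.4983) and (0.1300, h(t₁)) crosses zero at t₂ = -0.1562.
So (-0.6900, 2.4983), (0.1300, h(t₁)), (-0.1562, 0) are collinear:
h(t₁) = 2.4983 · (0.1300 − (-0.1562)) / (-0.6900 − (-0.1562)) = 2.4983 · (0.286200)/(-0.533800) = -1.339478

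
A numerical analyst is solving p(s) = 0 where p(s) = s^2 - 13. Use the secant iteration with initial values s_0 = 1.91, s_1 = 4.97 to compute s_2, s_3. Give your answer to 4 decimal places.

p(1.91) = -9.351900, p(4.97) = 11.700900
s_2 = 4.970000 − 11.700900·(4.970000 − 1.910000) / (11.700900 − (-9.351900)) = 4.970000 − (35.804754)/(21.052800) = 3.269288
p(3.269288) = -2.311757
s_3 = 3.269288 − (-2.311757)·(3.269288 − 4.970000) / (-2.311757 − 11.700900) = 3.269288 − (3.931634)/(-14.012657) = 3.549865

3.2693, 3.5499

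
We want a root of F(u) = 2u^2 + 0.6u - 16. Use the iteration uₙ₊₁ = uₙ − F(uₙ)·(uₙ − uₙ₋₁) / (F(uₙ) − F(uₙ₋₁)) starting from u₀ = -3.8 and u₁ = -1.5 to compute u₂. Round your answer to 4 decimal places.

-2.7400

F(-3.8) = 10.600000, F(-1.5) = -12.400000
u₂ = -1.500000 − (-12.400000)·(-1.500000 − (-3.800000)) / (-12.400000 − 10.600000) = -1.500000 − (-28.520000)/(-23.000000) = -2.740000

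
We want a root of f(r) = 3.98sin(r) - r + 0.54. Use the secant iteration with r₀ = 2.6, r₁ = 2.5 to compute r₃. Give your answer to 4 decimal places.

f(2.6) = -0.008305, f(2.5) = 0.421919
r₂ = 2.500000 − 0.421919·(2.500000 − 2.600000) / (0.421919 − (-0.008305)) = 2.500000 − (-0.042192)/(0.430224) = 2.598070
f(2.598070) = 0.000205
r₃ = 2.598070 − 0.000205·(2.598070 − 2.500000) / (0.000205 − 0.421919) = 2.598070 − (0.000020)/(-0.421714) = 2.598117

2.5981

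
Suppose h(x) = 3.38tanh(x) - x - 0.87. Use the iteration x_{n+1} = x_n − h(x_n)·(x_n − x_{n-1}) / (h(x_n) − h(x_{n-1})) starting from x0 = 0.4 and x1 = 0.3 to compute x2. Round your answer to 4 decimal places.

0.3929

h(0.4) = 0.014227, h(0.3) = -0.185363
x2 = 0.300000 − (-0.185363)·(0.300000 − 0.400000) / (-0.185363 − 0.014227) = 0.300000 − (0.018536)/(-0.199591) = 0.392872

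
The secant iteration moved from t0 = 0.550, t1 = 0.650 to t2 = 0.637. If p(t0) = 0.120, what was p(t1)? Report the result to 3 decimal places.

The secant line through (0.550, 0.120) and (0.650, p(t1)) crosses zero at t2 = 0.637.
So (0.550, 0.120), (0.650, p(t1)), (0.637, 0) are collinear:
p(t1) = 0.120 · (0.650 − 0.637) / (0.550 − 0.637) = 0.120 · (0.01300)/(-0.08700) = -0.01793

-0.018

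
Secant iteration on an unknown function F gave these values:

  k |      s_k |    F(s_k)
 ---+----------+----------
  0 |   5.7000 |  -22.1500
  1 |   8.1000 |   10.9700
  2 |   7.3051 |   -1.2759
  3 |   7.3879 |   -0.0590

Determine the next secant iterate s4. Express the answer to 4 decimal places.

7.3919

s4 = 7.3879 − (-0.0590)·(7.3879 − 7.3051) / (-0.0590 − (-1.2759))
   = 7.3879 − (-0.004885)/(1.216900) = 7.391914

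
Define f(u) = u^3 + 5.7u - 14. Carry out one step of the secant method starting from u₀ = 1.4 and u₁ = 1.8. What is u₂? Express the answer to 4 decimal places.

f(1.4) = -3.276000, f(1.8) = 2.092000
u₂ = 1.800000 − 2.092000·(1.800000 − 1.400000) / (2.092000 − (-3.276000)) = 1.800000 − (0.836800)/(5.368000) = 1.644113

1.6441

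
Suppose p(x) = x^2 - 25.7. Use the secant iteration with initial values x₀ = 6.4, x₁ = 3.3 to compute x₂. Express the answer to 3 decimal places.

p(6.4) = 15.26000, p(3.3) = -14.81000
x₂ = 3.30000 − (-14.81000)·(3.30000 − 6.40000) / (-14.81000 − 15.26000) = 3.30000 − (45.91100)/(-30.07000) = 4.82680

4.827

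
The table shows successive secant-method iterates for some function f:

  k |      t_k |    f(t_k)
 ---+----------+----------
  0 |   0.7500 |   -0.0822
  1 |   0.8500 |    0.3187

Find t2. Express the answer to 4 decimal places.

0.7705

t2 = 0.8500 − 0.3187·(0.8500 − 0.7500) / (0.3187 − (-0.0822))
   = 0.8500 − (0.031870)/(0.400900) = 0.770504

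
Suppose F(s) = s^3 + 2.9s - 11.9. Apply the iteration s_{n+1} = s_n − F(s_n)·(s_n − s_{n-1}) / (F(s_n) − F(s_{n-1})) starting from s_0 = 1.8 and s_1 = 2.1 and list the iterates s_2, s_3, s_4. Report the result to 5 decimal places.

1.85918, 1.86477, 1.86535

F(1.8) = -0.8480000, F(2.1) = 3.4510000
s_2 = 2.1000000 − 3.4510000·(2.1000000 − 1.8000000) / (3.4510000 − (-0.8480000)) = 2.1000000 − (1.0353000)/(4.2990000) = 1.8591766
F(1.8591766) = -0.0820746
s_3 = 1.8591766 − (-0.0820746)·(1.8591766 − 2.1000000) / (-0.0820746 − 3.4510000) = 1.8591766 − (0.0197655)/(-3.5330746) = 1.8647710
F(1.8647710) = -0.0076641
s_4 = 1.8647710 − (-0.0076641)·(1.8647710 − 1.8591766) / (-0.0076641 − (-0.0820746)) = 1.8647710 − (-0.0000429)/(0.0744105) = 1.8653472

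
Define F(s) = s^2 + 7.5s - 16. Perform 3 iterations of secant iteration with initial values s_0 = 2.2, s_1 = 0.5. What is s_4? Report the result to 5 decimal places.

F(2.2) = 5.3400000, F(0.5) = -12.0000000
s_2 = 0.5000000 − (-12.0000000)·(0.5000000 − 2.2000000) / (-12.0000000 − 5.3400000) = 0.5000000 − (20.4000000)/(-17.3400000) = 1.6764706
F(1.6764706) = -0.6159170
s_3 = 1.6764706 − (-0.6159170)·(1.6764706 − 0.5000000) / (-0.6159170 − (-12.0000000)) = 1.6764706 − (-0.7246082)/(11.3840830) = 1.7401216
F(1.7401216) = 0.0789350
s_4 = 1.7401216 − 0.0789350·(1.7401216 − 1.6764706) / (0.0789350 − (-0.6159170)) = 1.7401216 − (0.0050243)/(0.6948519) = 1.7328908

1.73289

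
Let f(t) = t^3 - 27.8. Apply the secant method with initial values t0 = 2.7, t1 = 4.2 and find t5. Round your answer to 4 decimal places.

3.0293

f(2.7) = -8.117000, f(4.2) = 46.288000
t2 = 4.200000 − 46.288000·(4.200000 − 2.700000) / (46.288000 − (-8.117000)) = 4.200000 − (69.432000)/(54.405000) = 2.923794
f(2.923794) = -2.805744
t3 = 2.923794 − (-2.805744)·(2.923794 − 4.200000) / (-2.805744 − 46.288000) = 2.923794 − (3.580708)/(-49.093744) = 2.996730
f(2.996730) = -0.888196
t4 = 2.996730 − (-0.888196)·(2.996730 − 2.923794) / (-0.888196 − (-2.805744)) = 2.996730 − (-0.064782)/(1.917548) = 3.030513
f(3.030513) = 0.032272
t5 = 3.030513 − 0.032272·(3.030513 − 2.996730) / (0.032272 − (-0.888196)) = 3.030513 − (0.001090)/(0.920468) = 3.029329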